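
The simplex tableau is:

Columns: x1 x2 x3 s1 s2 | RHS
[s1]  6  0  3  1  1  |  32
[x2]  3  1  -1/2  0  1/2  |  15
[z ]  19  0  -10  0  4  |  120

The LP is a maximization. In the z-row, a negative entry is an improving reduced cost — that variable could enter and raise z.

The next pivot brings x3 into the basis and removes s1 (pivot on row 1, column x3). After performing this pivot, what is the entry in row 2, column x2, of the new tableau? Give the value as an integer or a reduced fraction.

1

Pivot element is row 1, column x3: 3.
Normalize row 1: new (row 1, x2) = 0/3 = 0.
row 2 ← row 2 − (-1/2)·(new row 1): 1 − (-1/2)·0 = 1.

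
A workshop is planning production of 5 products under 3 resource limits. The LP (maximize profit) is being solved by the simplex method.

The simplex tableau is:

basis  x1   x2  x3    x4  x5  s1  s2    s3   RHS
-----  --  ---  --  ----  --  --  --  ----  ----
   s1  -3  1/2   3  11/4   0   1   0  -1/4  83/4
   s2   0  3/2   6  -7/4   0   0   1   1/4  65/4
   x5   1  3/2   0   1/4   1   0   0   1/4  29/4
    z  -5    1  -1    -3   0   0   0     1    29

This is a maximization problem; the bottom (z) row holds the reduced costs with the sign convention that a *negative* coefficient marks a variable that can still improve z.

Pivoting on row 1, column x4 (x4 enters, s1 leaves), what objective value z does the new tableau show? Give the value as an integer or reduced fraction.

Minimum ratio for x4: (83/4)/(11/4) = 83/11.
z changes by −(z-row coeff of x4)·ratio = −(-3)·(83/11) = 249/11.
New z = 29 + (249/11) = 568/11.

568/11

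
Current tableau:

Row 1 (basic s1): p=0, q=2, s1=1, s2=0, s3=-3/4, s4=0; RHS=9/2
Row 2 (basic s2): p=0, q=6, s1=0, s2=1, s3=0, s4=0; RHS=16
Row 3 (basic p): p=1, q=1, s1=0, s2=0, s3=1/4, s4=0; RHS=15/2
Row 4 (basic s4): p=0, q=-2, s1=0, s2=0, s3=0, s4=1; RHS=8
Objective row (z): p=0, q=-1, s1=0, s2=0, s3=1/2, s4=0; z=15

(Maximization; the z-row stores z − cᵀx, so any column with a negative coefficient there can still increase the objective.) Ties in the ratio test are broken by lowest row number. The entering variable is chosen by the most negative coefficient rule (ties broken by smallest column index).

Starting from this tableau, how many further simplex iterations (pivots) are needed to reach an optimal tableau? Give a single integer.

1

pivot: q in, s1 out → z = 69/4
No improving column remains; optimal.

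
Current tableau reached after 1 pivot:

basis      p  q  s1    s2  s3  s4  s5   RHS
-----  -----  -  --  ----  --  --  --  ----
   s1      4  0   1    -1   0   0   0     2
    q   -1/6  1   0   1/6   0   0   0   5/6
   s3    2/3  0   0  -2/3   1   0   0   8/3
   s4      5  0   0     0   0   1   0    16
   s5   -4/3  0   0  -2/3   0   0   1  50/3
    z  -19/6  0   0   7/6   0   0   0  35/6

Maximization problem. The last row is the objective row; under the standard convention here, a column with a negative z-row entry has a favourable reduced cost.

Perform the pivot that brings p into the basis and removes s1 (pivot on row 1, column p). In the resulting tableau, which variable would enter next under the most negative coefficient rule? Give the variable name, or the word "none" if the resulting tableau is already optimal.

Pivot element 4. New z-row = old z-row − (-19/6)·(row 1/4).
Updated z-row coefficients: p: 0, q: 0, s1: 19/24, s2: 3/8, s3: 0, s4: 0, s5: 0.
No coefficient is strictly negative; the tableau after this pivot is optimal.

none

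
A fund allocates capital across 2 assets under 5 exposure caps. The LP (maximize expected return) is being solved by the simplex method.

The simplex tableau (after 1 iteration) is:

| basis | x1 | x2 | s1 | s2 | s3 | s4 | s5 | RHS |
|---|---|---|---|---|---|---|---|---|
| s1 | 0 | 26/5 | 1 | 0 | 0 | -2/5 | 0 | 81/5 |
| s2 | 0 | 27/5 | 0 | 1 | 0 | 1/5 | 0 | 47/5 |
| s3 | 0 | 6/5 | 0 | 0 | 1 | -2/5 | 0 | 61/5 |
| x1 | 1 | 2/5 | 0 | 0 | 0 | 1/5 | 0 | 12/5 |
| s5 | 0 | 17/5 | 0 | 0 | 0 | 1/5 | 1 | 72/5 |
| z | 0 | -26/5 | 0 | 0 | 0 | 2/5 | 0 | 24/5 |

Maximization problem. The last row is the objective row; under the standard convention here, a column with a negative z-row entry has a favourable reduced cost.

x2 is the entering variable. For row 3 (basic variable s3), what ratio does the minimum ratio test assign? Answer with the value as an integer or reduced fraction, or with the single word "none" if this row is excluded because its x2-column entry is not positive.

61/6

Ratio = RHS / (x2 entry) = (61/5) / (6/5) = 61/6.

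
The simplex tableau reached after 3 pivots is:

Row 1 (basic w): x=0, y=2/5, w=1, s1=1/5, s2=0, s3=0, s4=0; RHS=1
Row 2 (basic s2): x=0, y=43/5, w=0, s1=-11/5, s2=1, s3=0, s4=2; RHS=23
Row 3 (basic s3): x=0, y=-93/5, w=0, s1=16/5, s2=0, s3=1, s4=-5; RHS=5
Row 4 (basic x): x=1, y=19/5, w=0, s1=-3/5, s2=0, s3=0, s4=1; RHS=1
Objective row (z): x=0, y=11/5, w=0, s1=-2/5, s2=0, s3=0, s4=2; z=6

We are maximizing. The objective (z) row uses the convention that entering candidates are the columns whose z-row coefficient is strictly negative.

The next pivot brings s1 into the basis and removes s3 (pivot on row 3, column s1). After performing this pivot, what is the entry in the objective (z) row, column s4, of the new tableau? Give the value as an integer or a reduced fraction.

11/8

Pivot element is row 3, column s1: 16/5.
Normalize row 3: new (row 3, s4) = (-5)/(16/5) = -25/16.
z-row ← z-row − (-2/5)·(new row 3): 2 − (-2/5)·(-25/16) = 11/8.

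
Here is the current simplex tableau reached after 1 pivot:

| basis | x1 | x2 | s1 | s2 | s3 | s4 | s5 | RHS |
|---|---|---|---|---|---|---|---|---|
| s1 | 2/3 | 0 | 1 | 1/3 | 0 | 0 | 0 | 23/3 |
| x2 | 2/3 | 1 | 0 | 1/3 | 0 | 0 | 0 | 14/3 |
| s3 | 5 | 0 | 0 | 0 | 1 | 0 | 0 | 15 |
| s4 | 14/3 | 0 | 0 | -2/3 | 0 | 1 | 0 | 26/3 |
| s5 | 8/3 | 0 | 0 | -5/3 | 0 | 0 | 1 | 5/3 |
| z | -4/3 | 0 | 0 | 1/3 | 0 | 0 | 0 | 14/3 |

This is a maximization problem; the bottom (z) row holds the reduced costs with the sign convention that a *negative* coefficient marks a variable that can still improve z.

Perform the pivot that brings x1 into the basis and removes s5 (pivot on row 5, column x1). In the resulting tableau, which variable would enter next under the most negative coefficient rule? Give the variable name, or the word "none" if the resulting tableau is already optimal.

Pivot element 8/3. New z-row = old z-row − (-4/3)·(row 5/(8/3)).
Updated z-row coefficients: x1: 0, x2: 0, s1: 0, s2: -1/2, s3: 0, s4: 0, s5: 1/2.
The most negative is -1/2 in column s2, so s2 would enter next.

s2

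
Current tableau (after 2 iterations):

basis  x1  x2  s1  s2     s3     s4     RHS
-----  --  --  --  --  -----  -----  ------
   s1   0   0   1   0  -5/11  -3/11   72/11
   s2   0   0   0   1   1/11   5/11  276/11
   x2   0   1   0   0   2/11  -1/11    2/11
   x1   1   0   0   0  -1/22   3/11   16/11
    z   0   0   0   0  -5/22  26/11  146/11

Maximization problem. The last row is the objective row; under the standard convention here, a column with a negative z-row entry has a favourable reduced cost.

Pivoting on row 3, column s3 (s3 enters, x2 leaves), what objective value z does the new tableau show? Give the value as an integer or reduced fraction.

27/2

Minimum ratio for s3: (2/11)/(2/11) = 1.
z changes by −(z-row coeff of s3)·ratio = −(-5/22)·1 = 5/22.
New z = 146/11 + (5/22) = 27/2.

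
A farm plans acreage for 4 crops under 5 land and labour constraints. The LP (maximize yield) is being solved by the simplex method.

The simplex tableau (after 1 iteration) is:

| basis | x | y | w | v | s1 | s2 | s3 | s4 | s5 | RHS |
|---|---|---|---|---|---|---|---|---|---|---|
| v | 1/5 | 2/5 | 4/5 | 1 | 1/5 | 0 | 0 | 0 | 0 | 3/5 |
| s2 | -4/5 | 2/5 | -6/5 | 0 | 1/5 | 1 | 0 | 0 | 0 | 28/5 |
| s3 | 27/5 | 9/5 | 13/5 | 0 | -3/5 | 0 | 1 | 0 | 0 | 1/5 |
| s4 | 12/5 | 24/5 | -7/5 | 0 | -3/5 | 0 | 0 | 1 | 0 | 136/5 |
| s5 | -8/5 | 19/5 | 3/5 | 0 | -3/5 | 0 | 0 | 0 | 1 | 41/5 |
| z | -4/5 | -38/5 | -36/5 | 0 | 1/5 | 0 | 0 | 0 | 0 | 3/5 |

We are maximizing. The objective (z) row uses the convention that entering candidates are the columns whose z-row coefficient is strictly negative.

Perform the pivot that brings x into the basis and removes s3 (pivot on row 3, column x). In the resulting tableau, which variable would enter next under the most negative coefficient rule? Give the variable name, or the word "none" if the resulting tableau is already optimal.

Pivot element 27/5. New z-row = old z-row − (-4/5)·(row 3/(27/5)).
Updated z-row coefficients: x: 0, y: -22/3, w: -184/27, v: 0, s1: 1/9, s2: 0, s3: 4/27, s4: 0, s5: 0.
The most negative is -22/3 in column y, so y would enter next.

y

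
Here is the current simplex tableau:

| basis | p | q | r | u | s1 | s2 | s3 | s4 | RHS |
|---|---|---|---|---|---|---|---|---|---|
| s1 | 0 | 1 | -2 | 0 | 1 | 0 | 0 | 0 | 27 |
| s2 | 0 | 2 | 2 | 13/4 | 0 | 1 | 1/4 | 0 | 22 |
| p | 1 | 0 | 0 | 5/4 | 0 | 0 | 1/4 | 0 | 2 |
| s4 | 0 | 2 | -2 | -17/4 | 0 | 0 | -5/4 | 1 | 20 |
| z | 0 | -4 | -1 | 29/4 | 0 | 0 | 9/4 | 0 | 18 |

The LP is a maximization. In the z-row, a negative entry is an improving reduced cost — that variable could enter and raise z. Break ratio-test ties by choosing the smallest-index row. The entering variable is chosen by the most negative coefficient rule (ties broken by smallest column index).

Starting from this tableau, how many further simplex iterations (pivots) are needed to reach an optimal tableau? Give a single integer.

2

pivot: q in, s4 out → z = 58
pivot: r in, s2 out → z = 121/2
No improving column remains; optimal.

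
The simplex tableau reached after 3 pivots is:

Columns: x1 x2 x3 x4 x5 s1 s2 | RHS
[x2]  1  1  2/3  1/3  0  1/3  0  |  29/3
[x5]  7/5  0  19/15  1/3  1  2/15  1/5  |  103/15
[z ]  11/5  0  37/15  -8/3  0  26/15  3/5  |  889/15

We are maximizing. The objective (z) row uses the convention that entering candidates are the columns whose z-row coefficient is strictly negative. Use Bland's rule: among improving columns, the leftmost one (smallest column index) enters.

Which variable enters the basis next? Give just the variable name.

x4

Objective-row coefficients: x1: 11/5, x2: 0, x3: 37/15, x4: -8/3, x5: 0, s1: 26/15, s2: 3/5.
Improving columns: x4. Bland's rule picks the smallest column index → x4.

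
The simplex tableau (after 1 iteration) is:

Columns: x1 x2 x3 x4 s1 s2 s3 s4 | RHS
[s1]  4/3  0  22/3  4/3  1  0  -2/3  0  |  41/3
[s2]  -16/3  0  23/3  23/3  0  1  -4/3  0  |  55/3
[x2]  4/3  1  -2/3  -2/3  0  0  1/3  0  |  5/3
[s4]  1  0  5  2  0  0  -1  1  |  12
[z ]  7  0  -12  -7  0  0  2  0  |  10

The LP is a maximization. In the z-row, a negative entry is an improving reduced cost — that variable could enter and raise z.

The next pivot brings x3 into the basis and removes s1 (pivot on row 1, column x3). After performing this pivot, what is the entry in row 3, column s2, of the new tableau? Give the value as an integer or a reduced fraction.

0

Pivot element is row 1, column x3: 22/3.
Normalize row 1: new (row 1, s2) = 0/(22/3) = 0.
row 3 ← row 3 − (-2/3)·(new row 1): 0 − (-2/3)·0 = 0.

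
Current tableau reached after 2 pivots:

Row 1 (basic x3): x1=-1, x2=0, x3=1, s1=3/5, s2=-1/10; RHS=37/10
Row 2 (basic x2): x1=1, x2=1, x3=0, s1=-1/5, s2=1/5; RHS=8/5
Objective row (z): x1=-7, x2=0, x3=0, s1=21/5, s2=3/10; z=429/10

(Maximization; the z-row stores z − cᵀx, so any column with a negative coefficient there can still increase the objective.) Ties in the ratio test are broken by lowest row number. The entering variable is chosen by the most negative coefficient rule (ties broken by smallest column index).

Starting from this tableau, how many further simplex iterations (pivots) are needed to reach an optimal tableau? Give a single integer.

1

pivot: x1 in, x2 out → z = 541/10
No improving column remains; optimal.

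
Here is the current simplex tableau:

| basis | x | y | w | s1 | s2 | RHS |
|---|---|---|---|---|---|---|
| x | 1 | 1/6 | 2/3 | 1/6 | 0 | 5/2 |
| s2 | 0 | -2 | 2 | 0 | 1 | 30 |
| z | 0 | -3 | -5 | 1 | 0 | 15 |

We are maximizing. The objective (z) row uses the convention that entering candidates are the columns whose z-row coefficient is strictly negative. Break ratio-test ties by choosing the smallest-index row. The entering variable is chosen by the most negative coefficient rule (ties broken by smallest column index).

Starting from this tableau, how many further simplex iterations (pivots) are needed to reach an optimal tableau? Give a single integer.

pivot: w in, x out → z = 135/4
pivot: y in, w out → z = 60
No improving column remains; optimal.

2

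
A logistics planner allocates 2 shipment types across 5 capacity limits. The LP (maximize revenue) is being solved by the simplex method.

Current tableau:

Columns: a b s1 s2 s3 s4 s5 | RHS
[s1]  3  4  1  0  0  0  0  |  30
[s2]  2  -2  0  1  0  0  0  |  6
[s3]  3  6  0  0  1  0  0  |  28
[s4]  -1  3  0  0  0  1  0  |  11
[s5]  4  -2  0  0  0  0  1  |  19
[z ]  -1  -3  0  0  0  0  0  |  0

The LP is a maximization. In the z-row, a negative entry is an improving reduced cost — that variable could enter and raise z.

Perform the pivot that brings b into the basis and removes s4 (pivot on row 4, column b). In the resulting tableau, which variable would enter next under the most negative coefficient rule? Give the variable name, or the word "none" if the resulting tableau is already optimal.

a

Pivot element 3. New z-row = old z-row − (-3)·(row 4/3).
Updated z-row coefficients: a: -2, b: 0, s1: 0, s2: 0, s3: 0, s4: 1, s5: 0.
The most negative is -2 in column a, so a would enter next.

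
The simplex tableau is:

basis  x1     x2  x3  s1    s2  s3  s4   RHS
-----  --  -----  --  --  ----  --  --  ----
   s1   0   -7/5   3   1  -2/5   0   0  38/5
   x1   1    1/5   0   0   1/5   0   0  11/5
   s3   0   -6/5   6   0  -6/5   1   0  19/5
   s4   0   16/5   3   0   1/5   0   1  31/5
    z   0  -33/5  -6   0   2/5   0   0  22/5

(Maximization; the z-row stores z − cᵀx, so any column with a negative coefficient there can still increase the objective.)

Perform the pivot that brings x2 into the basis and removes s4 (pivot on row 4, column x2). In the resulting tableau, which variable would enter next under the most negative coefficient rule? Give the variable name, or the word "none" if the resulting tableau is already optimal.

none

Pivot element 16/5. New z-row = old z-row − (-33/5)·(row 4/(16/5)).
Updated z-row coefficients: x1: 0, x2: 0, x3: 3/16, s1: 0, s2: 13/16, s3: 0, s4: 33/16.
No coefficient is strictly negative; the tableau after this pivot is optimal.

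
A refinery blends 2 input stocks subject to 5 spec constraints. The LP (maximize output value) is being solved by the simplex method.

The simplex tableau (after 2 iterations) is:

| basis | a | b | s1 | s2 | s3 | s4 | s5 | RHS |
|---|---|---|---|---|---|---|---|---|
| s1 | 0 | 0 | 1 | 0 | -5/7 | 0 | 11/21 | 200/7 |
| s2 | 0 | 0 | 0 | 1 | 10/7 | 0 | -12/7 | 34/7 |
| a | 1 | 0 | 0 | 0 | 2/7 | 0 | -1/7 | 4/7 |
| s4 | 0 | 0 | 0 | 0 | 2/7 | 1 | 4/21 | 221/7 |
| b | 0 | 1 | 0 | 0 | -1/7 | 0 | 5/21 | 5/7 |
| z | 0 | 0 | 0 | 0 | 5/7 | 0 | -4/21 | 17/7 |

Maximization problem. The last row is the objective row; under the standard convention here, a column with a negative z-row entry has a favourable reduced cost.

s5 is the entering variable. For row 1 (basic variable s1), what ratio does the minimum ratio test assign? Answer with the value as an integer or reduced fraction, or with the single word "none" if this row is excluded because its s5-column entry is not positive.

600/11

Ratio = RHS / (s5 entry) = (200/7) / (11/21) = 600/11.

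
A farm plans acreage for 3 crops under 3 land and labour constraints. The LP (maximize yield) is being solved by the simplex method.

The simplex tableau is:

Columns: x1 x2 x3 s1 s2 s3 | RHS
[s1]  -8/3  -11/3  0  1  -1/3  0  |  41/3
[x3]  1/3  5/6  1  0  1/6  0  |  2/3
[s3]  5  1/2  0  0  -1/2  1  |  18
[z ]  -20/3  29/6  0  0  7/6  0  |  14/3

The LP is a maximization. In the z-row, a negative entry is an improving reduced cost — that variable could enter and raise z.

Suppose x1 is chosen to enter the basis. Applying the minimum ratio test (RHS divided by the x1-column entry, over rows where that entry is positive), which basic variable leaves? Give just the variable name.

x3

Ratios: row 1 (s1): entry -8/3 ≤ 0, skip; row 2 (x3): (2/3)/(1/3) = 2; row 3 (s3): 18/5 = 18/5.
Minimum ratio 2 is in the x3 row, so x3 leaves.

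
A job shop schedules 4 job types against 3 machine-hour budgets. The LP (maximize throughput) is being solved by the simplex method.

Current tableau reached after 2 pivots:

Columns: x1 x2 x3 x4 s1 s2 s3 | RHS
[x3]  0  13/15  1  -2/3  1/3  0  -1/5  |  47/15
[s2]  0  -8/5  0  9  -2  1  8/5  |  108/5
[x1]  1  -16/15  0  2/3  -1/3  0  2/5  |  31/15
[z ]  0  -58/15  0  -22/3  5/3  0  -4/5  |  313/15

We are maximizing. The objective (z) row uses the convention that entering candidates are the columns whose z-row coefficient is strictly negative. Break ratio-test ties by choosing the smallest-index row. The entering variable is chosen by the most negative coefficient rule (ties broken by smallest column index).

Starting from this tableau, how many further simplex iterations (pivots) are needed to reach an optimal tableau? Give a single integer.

pivot: x4 in, s2 out → z = 577/15
pivot: x2 in, x3 out → z = 7189/101
pivot: s3 in, x4 out → z = 145/2
No improving column remains; optimal.

3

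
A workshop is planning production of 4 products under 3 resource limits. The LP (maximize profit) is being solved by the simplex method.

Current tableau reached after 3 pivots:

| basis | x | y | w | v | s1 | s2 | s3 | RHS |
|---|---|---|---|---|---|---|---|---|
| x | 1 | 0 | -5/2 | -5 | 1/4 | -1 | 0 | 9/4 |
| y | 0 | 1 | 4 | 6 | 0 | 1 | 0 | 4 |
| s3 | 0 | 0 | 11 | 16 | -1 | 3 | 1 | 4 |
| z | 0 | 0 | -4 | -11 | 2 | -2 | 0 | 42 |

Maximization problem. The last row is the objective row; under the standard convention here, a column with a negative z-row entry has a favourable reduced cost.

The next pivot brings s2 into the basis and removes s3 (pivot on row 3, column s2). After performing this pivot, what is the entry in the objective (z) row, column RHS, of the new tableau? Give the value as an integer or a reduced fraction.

Pivot element is row 3, column s2: 3.
Normalize row 3: new (row 3, RHS) = 4/3 = 4/3.
z-row ← z-row − (-2)·(new row 3): 42 − (-2)·(4/3) = 134/3.

134/3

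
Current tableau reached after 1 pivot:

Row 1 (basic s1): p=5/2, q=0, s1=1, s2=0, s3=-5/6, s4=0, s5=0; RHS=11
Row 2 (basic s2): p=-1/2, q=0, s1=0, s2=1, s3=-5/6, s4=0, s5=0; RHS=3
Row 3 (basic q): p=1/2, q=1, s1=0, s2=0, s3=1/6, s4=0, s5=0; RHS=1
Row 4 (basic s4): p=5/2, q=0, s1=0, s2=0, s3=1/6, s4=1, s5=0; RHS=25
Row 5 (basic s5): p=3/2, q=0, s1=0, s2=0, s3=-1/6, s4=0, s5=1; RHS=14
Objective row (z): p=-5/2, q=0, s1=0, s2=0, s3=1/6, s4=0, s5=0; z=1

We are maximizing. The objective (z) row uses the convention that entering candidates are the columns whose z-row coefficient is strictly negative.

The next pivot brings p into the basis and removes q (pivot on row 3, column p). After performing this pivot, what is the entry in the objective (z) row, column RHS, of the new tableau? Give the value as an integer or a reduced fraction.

6

Pivot element is row 3, column p: 1/2.
Normalize row 3: new (row 3, RHS) = 1/(1/2) = 2.
z-row ← z-row − (-5/2)·(new row 3): 1 − (-5/2)·2 = 6.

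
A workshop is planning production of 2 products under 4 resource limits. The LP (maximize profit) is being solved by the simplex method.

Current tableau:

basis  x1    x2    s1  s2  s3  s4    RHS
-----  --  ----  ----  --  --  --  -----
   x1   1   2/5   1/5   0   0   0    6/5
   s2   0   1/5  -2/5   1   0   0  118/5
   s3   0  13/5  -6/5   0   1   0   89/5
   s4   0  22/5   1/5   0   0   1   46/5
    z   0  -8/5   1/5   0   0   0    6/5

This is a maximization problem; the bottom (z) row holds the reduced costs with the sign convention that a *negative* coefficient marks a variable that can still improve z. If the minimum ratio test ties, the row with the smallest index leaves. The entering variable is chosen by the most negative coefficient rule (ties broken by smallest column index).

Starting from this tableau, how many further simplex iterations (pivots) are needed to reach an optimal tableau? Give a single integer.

1

pivot: x2 in, s4 out → z = 50/11
No improving column remains; optimal.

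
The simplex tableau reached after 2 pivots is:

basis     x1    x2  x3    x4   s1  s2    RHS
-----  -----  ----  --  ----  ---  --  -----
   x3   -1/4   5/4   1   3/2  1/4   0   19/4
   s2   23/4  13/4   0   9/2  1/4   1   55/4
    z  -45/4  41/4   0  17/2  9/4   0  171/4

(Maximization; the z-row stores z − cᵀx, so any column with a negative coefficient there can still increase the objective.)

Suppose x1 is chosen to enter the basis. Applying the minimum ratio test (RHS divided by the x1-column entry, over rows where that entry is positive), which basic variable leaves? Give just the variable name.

s2

Ratios: row 1 (x3): entry -1/4 ≤ 0, skip; row 2 (s2): (55/4)/(23/4) = 55/23.
Minimum ratio 55/23 is in the s2 row, so s2 leaves.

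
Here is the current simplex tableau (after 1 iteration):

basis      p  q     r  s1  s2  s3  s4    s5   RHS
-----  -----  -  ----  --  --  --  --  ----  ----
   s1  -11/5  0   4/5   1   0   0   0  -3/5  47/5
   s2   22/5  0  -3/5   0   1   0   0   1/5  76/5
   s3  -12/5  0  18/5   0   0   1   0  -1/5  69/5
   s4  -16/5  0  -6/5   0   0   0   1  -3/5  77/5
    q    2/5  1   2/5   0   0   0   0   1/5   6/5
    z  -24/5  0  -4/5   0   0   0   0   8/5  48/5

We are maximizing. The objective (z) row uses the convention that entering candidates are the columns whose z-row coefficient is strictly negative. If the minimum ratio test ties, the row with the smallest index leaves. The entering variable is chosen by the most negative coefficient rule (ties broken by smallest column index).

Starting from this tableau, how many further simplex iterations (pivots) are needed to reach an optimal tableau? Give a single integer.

pivot: p in, q out → z = 24
No improving column remains; optimal.

1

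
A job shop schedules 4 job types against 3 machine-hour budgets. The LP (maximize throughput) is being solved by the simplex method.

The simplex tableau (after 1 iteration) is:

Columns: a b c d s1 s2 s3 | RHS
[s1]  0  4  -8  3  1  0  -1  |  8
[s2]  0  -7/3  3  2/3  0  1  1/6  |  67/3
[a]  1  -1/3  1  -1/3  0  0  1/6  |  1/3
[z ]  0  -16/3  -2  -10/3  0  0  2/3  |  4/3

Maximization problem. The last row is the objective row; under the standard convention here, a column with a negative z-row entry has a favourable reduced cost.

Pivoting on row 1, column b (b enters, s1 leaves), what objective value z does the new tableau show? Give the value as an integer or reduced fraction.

12

Minimum ratio for b: 8/4 = 2.
z changes by −(z-row coeff of b)·ratio = −(-16/3)·2 = 32/3.
New z = 4/3 + (32/3) = 12.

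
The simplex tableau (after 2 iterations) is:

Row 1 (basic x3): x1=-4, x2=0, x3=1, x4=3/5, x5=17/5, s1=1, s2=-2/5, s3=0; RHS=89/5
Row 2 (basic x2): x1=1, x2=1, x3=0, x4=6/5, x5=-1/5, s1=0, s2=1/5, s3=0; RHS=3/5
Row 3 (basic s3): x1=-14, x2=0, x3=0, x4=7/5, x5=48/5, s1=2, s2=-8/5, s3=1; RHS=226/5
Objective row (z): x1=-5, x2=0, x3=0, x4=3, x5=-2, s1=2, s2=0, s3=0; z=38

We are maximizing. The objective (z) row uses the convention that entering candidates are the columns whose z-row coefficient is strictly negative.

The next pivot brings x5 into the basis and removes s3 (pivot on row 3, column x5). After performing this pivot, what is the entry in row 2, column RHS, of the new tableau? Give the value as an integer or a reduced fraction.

37/24

Pivot element is row 3, column x5: 48/5.
Normalize row 3: new (row 3, RHS) = (226/5)/(48/5) = 113/24.
row 2 ← row 2 − (-1/5)·(new row 3): 3/5 − (-1/5)·(113/24) = 37/24.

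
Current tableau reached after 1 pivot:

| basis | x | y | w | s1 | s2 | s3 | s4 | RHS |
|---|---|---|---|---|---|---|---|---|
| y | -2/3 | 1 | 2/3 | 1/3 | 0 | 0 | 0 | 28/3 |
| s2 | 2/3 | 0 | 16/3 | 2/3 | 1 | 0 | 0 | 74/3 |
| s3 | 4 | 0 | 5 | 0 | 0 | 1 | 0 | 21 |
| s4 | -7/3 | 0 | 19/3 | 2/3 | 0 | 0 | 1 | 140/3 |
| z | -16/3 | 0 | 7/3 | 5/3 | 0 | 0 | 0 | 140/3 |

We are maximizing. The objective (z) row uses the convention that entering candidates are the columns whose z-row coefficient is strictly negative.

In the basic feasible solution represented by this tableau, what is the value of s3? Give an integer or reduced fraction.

21

s3 is basic (row 3); its value is the RHS of that row: 21.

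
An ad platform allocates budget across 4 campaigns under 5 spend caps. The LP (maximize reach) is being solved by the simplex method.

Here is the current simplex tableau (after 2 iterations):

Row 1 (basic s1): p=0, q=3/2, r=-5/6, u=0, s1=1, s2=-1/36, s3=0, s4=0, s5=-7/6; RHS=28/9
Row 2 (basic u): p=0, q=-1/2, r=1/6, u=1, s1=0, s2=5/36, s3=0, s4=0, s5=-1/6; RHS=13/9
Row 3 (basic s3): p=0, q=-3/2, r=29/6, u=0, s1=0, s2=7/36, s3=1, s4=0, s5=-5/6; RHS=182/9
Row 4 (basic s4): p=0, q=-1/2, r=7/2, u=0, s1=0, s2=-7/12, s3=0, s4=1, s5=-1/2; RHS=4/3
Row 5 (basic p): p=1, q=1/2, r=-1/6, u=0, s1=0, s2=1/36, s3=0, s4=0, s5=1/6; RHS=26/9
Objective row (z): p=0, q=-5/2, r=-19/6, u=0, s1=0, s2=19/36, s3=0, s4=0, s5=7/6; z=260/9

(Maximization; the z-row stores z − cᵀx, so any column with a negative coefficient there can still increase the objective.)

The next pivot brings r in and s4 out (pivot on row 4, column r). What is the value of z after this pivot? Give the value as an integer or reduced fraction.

Minimum ratio for r: (4/3)/(7/2) = 8/21.
z changes by −(z-row coeff of r)·ratio = −(-19/6)·(8/21) = 76/63.
New z = 260/9 + (76/63) = 632/21.

632/21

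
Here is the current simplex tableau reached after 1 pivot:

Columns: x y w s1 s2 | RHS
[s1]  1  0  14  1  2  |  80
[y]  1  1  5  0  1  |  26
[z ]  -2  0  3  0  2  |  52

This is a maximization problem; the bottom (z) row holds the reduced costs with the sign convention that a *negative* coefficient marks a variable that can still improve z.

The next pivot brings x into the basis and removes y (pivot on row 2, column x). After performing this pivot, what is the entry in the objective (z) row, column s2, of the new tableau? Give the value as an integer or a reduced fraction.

Pivot element is row 2, column x: 1.
Normalize row 2: new (row 2, s2) = 1/1 = 1.
z-row ← z-row − (-2)·(new row 2): 2 − (-2)·1 = 4.

4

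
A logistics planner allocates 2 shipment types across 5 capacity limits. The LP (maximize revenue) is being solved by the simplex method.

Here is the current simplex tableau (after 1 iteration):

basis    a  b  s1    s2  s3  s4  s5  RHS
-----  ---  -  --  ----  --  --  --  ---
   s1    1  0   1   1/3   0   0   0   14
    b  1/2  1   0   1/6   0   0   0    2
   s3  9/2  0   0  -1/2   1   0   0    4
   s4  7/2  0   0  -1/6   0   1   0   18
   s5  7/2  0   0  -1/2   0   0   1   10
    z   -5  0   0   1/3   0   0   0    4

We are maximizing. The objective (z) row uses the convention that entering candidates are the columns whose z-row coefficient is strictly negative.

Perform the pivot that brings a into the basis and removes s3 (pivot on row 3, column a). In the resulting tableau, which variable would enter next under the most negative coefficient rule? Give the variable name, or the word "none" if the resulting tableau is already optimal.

Pivot element 9/2. New z-row = old z-row − (-5)·(row 3/(9/2)).
Updated z-row coefficients: a: 0, b: 0, s1: 0, s2: -2/9, s3: 10/9, s4: 0, s5: 0.
The most negative is -2/9 in column s2, so s2 would enter next.

s2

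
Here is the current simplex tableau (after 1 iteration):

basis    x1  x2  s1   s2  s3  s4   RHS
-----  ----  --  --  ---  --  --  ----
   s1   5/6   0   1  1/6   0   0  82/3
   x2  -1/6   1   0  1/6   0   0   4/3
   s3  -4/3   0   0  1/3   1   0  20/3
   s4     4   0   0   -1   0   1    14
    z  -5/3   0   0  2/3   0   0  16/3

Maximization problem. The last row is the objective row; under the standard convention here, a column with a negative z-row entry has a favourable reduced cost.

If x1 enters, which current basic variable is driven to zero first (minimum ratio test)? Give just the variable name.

Ratios: row 1 (s1): (82/3)/(5/6) = 164/5; row 2 (x2): entry -1/6 ≤ 0, skip; row 3 (s3): entry -4/3 ≤ 0, skip; row 4 (s4): 14/4 = 7/2.
Minimum ratio 7/2 is in the s4 row, so s4 leaves.

s4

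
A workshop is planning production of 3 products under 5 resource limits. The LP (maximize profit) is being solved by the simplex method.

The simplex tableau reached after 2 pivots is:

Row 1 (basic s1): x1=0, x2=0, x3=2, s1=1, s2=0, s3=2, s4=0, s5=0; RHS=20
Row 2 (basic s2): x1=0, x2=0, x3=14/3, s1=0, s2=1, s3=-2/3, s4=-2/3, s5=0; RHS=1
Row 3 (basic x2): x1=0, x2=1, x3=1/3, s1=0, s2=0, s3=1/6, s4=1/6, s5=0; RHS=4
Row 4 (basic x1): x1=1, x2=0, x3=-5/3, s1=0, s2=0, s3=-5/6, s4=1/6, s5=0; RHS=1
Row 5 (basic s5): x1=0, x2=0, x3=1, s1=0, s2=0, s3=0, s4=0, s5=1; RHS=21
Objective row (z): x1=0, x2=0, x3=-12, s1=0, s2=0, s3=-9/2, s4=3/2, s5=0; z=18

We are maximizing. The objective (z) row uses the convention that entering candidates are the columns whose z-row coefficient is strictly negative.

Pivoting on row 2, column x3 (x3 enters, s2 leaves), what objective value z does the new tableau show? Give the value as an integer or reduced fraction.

Minimum ratio for x3: 1/(14/3) = 3/14.
z changes by −(z-row coeff of x3)·ratio = −(-12)·(3/14) = 18/7.
New z = 18 + (18/7) = 144/7.

144/7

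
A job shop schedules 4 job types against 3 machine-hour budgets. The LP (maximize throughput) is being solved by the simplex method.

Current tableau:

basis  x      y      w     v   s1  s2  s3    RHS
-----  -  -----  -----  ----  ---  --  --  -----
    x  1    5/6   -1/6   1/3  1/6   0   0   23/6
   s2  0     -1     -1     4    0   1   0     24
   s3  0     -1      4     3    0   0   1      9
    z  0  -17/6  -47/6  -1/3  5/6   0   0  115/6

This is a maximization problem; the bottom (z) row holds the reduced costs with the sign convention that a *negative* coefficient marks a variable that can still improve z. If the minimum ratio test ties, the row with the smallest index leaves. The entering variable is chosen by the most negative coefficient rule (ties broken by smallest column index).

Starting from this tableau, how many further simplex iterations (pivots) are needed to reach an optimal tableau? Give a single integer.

2

pivot: w in, s3 out → z = 883/24
pivot: y in, x out → z = 1183/19
No improving column remains; optimal.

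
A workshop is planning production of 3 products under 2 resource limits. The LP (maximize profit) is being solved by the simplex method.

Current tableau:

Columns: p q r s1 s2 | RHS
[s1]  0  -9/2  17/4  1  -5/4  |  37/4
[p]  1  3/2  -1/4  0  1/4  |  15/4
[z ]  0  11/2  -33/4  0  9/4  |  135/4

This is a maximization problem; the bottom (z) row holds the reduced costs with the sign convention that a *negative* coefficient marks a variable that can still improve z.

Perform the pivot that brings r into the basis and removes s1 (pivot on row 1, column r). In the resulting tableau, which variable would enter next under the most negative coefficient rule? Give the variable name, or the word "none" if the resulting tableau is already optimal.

q

Pivot element 17/4. New z-row = old z-row − (-33/4)·(row 1/(17/4)).
Updated z-row coefficients: p: 0, q: -55/17, r: 0, s1: 33/17, s2: -3/17.
The most negative is -55/17 in column q, so q would enter next.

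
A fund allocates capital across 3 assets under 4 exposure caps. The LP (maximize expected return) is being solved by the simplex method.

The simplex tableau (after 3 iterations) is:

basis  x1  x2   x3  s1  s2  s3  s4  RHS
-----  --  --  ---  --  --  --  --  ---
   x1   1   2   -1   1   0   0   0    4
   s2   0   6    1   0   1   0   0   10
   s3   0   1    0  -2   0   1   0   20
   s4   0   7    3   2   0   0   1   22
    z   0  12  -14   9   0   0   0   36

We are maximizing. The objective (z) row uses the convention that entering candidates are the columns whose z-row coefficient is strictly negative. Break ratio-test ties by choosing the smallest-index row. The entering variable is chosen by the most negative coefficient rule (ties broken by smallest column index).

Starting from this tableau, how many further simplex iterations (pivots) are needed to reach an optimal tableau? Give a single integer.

pivot: x3 in, s4 out → z = 416/3
No improving column remains; optimal.

1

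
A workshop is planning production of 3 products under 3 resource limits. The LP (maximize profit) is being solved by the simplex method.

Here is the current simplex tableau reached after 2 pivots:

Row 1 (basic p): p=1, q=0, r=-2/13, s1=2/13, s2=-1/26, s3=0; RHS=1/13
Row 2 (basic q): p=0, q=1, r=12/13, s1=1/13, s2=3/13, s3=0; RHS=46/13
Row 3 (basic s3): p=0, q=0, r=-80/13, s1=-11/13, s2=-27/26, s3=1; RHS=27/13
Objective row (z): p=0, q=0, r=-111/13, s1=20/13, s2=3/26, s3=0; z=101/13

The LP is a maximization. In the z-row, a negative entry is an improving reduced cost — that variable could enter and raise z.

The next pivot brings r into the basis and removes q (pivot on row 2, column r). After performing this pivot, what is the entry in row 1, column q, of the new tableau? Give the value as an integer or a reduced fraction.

1/6

Pivot element is row 2, column r: 12/13.
Normalize row 2: new (row 2, q) = 1/(12/13) = 13/12.
row 1 ← row 1 − (-2/13)·(new row 2): 0 − (-2/13)·(13/12) = 1/6.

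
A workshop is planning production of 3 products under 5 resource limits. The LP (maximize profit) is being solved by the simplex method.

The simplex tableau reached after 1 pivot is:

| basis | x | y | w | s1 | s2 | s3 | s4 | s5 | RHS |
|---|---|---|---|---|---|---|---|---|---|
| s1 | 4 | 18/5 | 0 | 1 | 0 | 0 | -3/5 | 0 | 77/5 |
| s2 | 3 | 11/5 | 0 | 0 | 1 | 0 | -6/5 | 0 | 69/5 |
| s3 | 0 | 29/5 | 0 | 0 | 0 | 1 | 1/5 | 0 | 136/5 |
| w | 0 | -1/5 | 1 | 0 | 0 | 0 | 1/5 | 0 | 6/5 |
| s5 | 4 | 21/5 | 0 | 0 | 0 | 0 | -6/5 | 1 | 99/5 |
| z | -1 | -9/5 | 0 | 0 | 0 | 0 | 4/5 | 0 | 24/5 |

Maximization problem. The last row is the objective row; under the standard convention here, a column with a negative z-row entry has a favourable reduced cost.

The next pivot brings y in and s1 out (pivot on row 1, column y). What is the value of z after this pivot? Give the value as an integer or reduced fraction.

Minimum ratio for y: (77/5)/(18/5) = 77/18.
z changes by −(z-row coeff of y)·ratio = −(-9/5)·(77/18) = 77/10.
New z = 24/5 + (77/10) = 25/2.

25/2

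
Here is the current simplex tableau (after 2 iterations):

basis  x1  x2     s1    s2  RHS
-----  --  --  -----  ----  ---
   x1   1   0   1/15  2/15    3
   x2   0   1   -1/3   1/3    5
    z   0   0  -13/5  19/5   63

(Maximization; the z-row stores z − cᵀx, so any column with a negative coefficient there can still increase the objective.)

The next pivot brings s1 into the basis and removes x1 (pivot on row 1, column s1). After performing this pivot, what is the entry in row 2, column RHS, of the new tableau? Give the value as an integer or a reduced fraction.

Pivot element is row 1, column s1: 1/15.
Normalize row 1: new (row 1, RHS) = 3/(1/15) = 45.
row 2 ← row 2 − (-1/3)·(new row 1): 5 − (-1/3)·45 = 20.

20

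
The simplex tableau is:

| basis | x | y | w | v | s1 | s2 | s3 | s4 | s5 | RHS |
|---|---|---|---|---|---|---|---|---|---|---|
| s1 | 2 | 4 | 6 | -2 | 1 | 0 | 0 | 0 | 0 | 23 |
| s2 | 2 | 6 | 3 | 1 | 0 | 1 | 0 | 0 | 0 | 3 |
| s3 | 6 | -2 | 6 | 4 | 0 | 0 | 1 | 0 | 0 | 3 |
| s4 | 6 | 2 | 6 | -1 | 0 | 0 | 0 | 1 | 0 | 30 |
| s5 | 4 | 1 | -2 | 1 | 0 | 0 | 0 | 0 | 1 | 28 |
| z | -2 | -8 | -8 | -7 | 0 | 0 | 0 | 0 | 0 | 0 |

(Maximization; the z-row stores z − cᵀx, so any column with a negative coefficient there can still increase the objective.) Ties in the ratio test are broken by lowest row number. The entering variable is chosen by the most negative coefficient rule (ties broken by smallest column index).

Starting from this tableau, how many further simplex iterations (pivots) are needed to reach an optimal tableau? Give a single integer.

2

pivot: y in, s2 out → z = 4
pivot: v in, s3 out → z = 120/13
No improving column remains; optimal.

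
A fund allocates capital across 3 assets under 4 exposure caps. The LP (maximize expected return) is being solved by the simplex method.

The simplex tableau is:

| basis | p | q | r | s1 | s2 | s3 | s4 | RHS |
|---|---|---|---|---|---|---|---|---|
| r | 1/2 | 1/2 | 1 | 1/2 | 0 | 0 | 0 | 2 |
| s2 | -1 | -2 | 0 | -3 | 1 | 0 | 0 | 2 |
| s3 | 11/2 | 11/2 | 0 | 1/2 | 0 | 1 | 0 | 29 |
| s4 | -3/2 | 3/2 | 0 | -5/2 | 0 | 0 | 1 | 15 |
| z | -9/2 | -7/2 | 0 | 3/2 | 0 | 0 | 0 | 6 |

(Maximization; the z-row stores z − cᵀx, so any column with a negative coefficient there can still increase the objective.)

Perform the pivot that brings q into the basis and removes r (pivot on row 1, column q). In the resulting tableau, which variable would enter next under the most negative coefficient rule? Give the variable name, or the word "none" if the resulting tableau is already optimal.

p

Pivot element 1/2. New z-row = old z-row − (-7/2)·(row 1/(1/2)).
Updated z-row coefficients: p: -1, q: 0, r: 7, s1: 5, s2: 0, s3: 0, s4: 0.
The most negative is -1 in column p, so p would enter next.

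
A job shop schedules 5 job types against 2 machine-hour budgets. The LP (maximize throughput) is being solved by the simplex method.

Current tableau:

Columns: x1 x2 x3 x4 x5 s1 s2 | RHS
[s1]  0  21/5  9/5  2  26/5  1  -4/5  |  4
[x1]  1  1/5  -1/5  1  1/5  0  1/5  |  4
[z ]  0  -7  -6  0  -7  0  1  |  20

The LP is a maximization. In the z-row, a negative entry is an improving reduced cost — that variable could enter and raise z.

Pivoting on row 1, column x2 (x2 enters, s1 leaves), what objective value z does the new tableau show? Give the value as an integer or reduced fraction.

Minimum ratio for x2: 4/(21/5) = 20/21.
z changes by −(z-row coeff of x2)·ratio = −(-7)·(20/21) = 20/3.
New z = 20 + (20/3) = 80/3.

80/3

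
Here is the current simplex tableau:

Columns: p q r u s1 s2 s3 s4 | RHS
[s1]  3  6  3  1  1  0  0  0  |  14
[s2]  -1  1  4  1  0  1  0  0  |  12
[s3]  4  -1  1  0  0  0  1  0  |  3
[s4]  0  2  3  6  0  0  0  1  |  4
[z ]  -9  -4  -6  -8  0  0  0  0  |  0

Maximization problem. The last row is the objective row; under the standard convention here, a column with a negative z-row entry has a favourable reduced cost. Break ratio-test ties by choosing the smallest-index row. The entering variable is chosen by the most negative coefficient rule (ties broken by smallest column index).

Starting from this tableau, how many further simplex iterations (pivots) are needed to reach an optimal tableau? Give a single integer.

3

pivot: p in, s3 out → z = 27/4
pivot: u in, s4 out → z = 145/12
pivot: q in, s1 out → z = 201/11
No improving column remains; optimal.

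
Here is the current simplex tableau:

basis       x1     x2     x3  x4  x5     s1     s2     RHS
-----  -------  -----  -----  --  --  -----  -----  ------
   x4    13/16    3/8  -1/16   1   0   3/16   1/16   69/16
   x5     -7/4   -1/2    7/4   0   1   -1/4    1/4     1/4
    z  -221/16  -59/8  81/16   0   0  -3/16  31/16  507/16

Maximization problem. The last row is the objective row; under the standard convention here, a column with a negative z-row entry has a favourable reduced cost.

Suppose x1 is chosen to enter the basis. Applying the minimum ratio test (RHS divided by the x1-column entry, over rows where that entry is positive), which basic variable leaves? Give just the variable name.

x4

Ratios: row 1 (x4): (69/16)/(13/16) = 69/13; row 2 (x5): entry -7/4 ≤ 0, skip.
Minimum ratio 69/13 is in the x4 row, so x4 leaves.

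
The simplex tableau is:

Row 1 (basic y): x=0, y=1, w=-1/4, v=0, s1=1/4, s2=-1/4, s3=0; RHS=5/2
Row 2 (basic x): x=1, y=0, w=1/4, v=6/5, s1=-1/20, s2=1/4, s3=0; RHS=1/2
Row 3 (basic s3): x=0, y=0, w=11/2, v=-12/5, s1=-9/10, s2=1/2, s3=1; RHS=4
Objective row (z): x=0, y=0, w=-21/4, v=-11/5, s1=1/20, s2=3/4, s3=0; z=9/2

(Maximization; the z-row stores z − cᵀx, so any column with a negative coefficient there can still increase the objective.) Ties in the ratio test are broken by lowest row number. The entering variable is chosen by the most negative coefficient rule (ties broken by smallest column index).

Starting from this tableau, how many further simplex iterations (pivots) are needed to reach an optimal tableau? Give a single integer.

pivot: w in, s3 out → z = 183/22
pivot: v in, x out → z = 1355/144
pivot: s1 in, y out → z = 61/3
No improving column remains; optimal.

3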